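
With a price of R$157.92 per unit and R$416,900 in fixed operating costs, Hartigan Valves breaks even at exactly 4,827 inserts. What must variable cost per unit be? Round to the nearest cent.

Contribution per unit must be FC / Q = R$416,900 / 4,827 = R$86.3683.
Variable cost per unit = R$157.92 − R$86.3683 = R$71.55.

R$71.55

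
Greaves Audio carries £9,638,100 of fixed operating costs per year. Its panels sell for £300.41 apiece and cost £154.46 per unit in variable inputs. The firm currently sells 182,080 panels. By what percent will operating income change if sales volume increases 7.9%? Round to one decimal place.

Contribution at this volume is 182,080 × £145.95 = £26,574,576.00.
EBIT = £26,574,576.00 − £9,638,100 = £16,936,476.00.
So DOL = total CM / EBIT = £26,574,576.00 / £16,936,476.00 = 1.5691.
%ΔEBIT = DOL × %ΔSales = 1.5691 × +7.9% = +12.4%.

+12.4%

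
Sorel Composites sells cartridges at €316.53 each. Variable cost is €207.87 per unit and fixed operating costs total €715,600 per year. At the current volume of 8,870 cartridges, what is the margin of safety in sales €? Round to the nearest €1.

€723,056

Contribution margin per unit = €316.53 − €207.87 = €108.66. Break-even units = €715,600 ÷ €108.66 = 6,585.68; break-even revenue = 6,585.68 × €316.53 = €2,084,565.32.
Actual sales revenue = 8,870 × €316.53 = €2,807,621.10.
Margin of safety = €2,807,621.10 − €2,084,565.32 = €723,056.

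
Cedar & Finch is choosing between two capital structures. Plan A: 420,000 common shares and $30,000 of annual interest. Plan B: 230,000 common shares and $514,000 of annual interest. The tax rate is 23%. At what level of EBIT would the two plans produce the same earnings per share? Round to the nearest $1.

$1,099,895

Set EPS_A = EPS_B: (EBIT − $30,000)(1 − 0.23) ÷ 420,000 = (EBIT − $514,000)(1 − 0.23) ÷ 230,000.
Cancelling (1 − t) and cross-multiplying: 230,000·(EBIT − 30,000) = 420,000·(EBIT − 514,000).
Solving, EBIT = (514,000·420,000 − 30,000·230,000) / (420,000 − 230,000) = 208,980,000,000 / 190,000 = 1,099,894.74.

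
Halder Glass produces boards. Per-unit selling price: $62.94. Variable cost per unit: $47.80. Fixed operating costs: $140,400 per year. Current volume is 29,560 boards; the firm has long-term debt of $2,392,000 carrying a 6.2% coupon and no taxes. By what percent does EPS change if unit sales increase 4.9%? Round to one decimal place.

+13.8%

At 29,560 units, contribution = 29,560 × $15.14 = $447,538.40.
Operating income = contribution − fixed costs = $447,538.40 − $140,400 = $307,138.40.
After interest of $148,304.00, pre-tax earnings = $158,834.40.
DCL = total CM / (EBIT − I) = $447,538.40 / $158,834.40 = 2.8176.
%ΔEPS = DCL × %ΔSales = 2.8176 × +4.9% = +13.8%.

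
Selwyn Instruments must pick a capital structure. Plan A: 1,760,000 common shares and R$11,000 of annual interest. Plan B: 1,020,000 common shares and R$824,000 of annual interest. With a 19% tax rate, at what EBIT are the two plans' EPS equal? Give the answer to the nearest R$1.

R$1,944,622

At indifference, (EBIT − 11,000)(1 − t)/1,760,000 = (EBIT − 824,000)(1 − t)/1,020,000.
Cancelling (1 − t) and cross-multiplying: 1,020,000·(EBIT − 11,000) = 1,760,000·(EBIT − 824,000).
EBIT × (1,760,000 − 1,020,000) = 824,000 × 1,760,000 − 11,000 × 1,020,000 = 1,439,020,000,000, so EBIT = 1,439,020,000,000 ÷ 740,000 = 1,944,621.62.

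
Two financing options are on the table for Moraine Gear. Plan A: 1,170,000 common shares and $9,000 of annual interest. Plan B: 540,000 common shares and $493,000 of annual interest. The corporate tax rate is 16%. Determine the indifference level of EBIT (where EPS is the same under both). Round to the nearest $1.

Set EPS_A = EPS_B: (EBIT − $9,000)(1 − 0.16) ÷ 1,170,000 = (EBIT − $493,000)(1 − 0.16) ÷ 540,000.
The (1 − t) factor cancels: (EBIT − 9,000) × 540,000 = (EBIT − 493,000) × 1,170,000.
Solving, EBIT = (493,000·1,170,000 − 9,000·540,000) / (1,170,000 − 540,000) = 571,950,000,000 / 630,000 = 907,857.14.

$907,857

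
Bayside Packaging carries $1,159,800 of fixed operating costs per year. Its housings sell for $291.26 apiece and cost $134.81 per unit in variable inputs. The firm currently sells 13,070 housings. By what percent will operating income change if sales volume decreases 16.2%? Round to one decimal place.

Total contribution margin = 13,070 × $156.45 = $2,044,801.50.
EBIT = $2,044,801.50 − $1,159,800 = $885,001.50.
Degree of operating leverage = $2,044,801.50 / $885,001.50 = 2.3105.
So EBIT moves 2.3105 × (-16.2%) = -37.4%.

-37.4%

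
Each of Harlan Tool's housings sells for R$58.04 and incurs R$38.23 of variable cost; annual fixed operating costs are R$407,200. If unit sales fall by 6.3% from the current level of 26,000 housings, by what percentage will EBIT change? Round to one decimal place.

Total contribution margin = 26,000 × R$19.81 = R$515,060.00.
Subtracting fixed costs: EBIT = R$515,060.00 − R$407,200 = R$107,860.00.
DOL = contribution ÷ EBIT = R$515,060.00 ÷ R$107,860.00 = 4.7753.
%ΔEBIT = DOL × %ΔSales = 4.7753 × -6.3% = -30.1%.

-30.1%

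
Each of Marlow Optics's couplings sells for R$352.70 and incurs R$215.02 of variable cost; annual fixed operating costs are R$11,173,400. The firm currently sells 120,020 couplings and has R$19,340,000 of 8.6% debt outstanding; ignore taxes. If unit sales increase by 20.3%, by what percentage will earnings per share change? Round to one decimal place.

+91.0%

At 120,020 units, contribution = 120,020 × R$137.68 = R$16,524,353.60.
EBIT = R$16,524,353.60 − R$11,173,400 = R$5,350,953.60.
Interest = R$1,663,240.00, so EBIT − I = R$3,687,713.60.
Degree of combined leverage = contribution ÷ (EBIT − I) = R$16,524,353.60 ÷ R$3,687,713.60 = 4.4809.
%ΔEPS = DCL × %ΔSales = 4.4809 × +20.3% = +91.0%.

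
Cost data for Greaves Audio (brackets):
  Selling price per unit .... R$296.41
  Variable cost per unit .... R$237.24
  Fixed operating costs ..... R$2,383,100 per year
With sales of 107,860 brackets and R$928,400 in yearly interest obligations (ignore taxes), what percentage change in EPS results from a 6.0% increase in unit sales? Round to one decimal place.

+12.5%

Contribution at this volume is 107,860 × R$59.17 = R$6,382,076.20.
Operating income = contribution − fixed costs = R$6,382,076.20 − R$2,383,100 = R$3,998,976.20.
Interest = R$928,400.00, so EBIT − I = R$3,070,576.20.
Degree of combined leverage = contribution ÷ (EBIT − I) = R$6,382,076.20 ÷ R$3,070,576.20 = 2.0785.
EPS therefore changes by 2.0785 × (+6.0%) = +12.5%.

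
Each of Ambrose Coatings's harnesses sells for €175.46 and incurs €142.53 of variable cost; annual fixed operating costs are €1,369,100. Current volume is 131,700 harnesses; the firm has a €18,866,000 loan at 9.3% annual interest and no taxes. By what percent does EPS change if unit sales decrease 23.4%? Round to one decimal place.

Contribution at this volume is 131,700 × €32.93 = €4,336,881.00.
Subtracting fixed costs: EBIT = €4,336,881.00 − €1,369,100 = €2,967,781.00.
After interest of €1,754,538.00, pre-tax earnings = €1,213,243.00.
Degree of combined leverage = contribution ÷ (EBIT − I) = €4,336,881.00 ÷ €1,213,243.00 = 3.5746.
%ΔEPS = DCL × %ΔSales = 3.5746 × -23.4% = -83.6%.

-83.6%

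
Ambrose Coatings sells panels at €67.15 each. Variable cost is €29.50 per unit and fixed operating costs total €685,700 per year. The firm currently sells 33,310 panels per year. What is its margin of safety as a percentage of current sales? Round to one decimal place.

Unit CM = price − variable cost = €67.15 − €29.50 = €37.65. Break-even units = €685,700 ÷ €37.65 = 18,212.48; break-even revenue = 18,212.48 × €67.15 = €1,222,968.26.
Actual sales revenue = 33,310 × €67.15 = €2,236,766.50.
Margin of safety = (€2,236,766.50 − €1,222,968.26) ÷ €2,236,766.50 = 45.3%.

45.3%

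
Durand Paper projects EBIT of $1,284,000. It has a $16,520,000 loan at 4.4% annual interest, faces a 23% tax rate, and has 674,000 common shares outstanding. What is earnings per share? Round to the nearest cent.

$0.64

Interest = $726,880.00, so EBT = $1,284,000 − $726,880.00 = $557,120.00.
After tax at 23%: net income = $557,120.00 × 0.77 = $428,982.40.
Per share: $428,982.40 / 674,000 shares = $0.64.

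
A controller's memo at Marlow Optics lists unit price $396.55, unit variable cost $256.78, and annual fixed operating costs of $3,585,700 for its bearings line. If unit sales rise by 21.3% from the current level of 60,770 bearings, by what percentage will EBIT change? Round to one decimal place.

Contribution at this volume is 60,770 × $139.77 = $8,493,822.90.
Operating income = contribution − fixed costs = $8,493,822.90 − $3,585,700 = $4,908,122.90.
So DOL = total CM / EBIT = $8,493,822.90 / $4,908,122.90 = 1.7306.
So EBIT moves 1.7306 × (+21.3%) = +36.9%.

+36.9%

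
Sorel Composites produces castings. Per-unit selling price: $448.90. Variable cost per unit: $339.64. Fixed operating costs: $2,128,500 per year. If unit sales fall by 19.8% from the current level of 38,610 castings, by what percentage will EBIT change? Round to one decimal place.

-40.0%

Contribution at this volume is 38,610 × $109.26 = $4,218,528.60.
Operating income = contribution − fixed costs = $4,218,528.60 − $2,128,500 = $2,090,028.60.
So DOL = total CM / EBIT = $4,218,528.60 / $2,090,028.60 = 2.0184.
%ΔEBIT = DOL × %ΔSales = 2.0184 × -19.8% = -40.0%.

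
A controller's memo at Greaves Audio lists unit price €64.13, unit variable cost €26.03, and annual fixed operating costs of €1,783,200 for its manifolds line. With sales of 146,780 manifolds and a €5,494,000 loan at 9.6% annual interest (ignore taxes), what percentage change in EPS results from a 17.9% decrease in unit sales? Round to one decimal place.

-30.5%

At 146,780 units, contribution = 146,780 × €38.10 = €5,592,318.00.
Operating income = contribution − fixed costs = €5,592,318.00 − €1,783,200 = €3,809,118.00.
Interest = €527,424.00, so EBIT − I = €3,281,694.00.
Degree of combined leverage = contribution ÷ (EBIT − I) = €5,592,318.00 ÷ €3,281,694.00 = 1.7041.
EPS therefore changes by 1.7041 × (-17.9%) = -30.5%.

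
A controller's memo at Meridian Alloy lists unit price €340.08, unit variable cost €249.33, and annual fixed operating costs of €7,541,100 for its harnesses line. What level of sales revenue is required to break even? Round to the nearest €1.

CM per unit = €340.08 − €249.33 = €90.75; CM ratio = €90.75 / €340.08 = 0.2668.
Break-even revenue = fixed costs × price ÷ CM = €7,541,100 × €340.08 ÷ €90.75 = €28,259,805.

€28,259,805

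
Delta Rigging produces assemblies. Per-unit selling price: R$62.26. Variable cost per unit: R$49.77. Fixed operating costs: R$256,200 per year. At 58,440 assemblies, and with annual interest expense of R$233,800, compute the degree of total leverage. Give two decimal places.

Contribution at this volume is 58,440 × R$12.49 = R$729,915.60.
Subtracting fixed costs: EBIT = R$729,915.60 − R$256,200 = R$473,715.60. Interest = R$233,800.00.
DOL = R$729,915.60 ÷ R$473,715.60 = 1.5408; DFL = R$473,715.60 ÷ R$239,915.60 = 1.9745.
Combined leverage = 1.5408 × 1.9745 = 3.0423.

3.04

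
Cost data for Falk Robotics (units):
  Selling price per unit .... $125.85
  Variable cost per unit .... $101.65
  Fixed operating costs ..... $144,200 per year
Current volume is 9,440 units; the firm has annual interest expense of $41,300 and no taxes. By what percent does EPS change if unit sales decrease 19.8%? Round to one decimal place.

At 9,440 units, contribution = 9,440 × $24.20 = $228,448.00.
Operating income = contribution − fixed costs = $228,448.00 − $144,200 = $84,248.00.
After interest of $41,300.00, pre-tax earnings = $42,948.00.
DCL = total CM / (EBIT − I) = $228,448.00 / $42,948.00 = 5.3192.
EPS therefore changes by 5.3192 × (-19.8%) = -105.3%.

-105.3%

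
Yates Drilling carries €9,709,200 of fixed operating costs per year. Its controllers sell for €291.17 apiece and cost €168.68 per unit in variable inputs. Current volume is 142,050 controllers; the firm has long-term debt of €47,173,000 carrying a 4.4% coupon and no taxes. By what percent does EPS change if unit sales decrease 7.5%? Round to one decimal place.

-23.2%

Total contribution margin = 142,050 × €122.49 = €17,399,704.50.
Operating income = contribution − fixed costs = €17,399,704.50 − €9,709,200 = €7,690,504.50.
Interest = €2,075,612.00, so EBIT − I = €5,614,892.50.
Degree of combined leverage = contribution ÷ (EBIT − I) = €17,399,704.50 ÷ €5,614,892.50 = 3.0988.
%ΔEPS = DCL × %ΔSales = 3.0988 × -7.5% = -23.2%.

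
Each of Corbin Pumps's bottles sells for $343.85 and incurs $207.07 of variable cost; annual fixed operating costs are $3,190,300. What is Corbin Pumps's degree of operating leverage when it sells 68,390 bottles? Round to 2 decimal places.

Total contribution margin = 68,390 × $136.78 = $9,354,384.20.
Operating income = contribution − fixed costs = $9,354,384.20 − $3,190,300 = $6,164,084.20.
Degree of operating leverage = $9,354,384.20 / $6,164,084.20 = 1.5176.

1.52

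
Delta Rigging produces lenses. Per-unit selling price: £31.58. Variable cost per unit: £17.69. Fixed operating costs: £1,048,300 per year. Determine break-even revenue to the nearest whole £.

Contribution margin per unit = £31.58 − £17.69 = £13.89, a CM ratio of £13.89 ÷ £31.58 = 0.4398.
Break-even revenue = fixed costs × price ÷ CM = £1,048,300 × £31.58 ÷ £13.89 = £2,383,392.

£2,383,392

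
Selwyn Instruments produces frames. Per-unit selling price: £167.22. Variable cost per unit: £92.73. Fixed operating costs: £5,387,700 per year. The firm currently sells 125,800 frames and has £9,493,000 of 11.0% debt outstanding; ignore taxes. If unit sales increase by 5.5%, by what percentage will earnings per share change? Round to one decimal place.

+17.5%

Total contribution margin = 125,800 × £74.49 = £9,370,842.00.
Operating income = contribution − fixed costs = £9,370,842.00 − £5,387,700 = £3,983,142.00.
After interest of £1,044,230.00, pre-tax earnings = £2,938,912.00.
DCL = total CM / (EBIT − I) = £9,370,842.00 / £2,938,912.00 = 3.1885.
%ΔEPS = DCL × %ΔSales = 3.1885 × +5.5% = +17.5%.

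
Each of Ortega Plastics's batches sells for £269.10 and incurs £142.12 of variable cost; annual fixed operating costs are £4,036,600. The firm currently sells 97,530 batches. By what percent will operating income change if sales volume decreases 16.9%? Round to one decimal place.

-25.1%

Total contribution margin = 97,530 × £126.98 = £12,384,359.40.
EBIT = £12,384,359.40 − £4,036,600 = £8,347,759.40.
DOL = contribution ÷ EBIT = £12,384,359.40 ÷ £8,347,759.40 = 1.4836.
%ΔEBIT = DOL × %ΔSales = 1.4836 × -16.9% = -25.1%.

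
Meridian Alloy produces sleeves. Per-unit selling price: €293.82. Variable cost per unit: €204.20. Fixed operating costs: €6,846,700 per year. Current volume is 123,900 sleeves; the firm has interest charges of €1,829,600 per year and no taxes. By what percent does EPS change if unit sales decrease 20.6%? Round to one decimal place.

At 123,900 units, contribution = 123,900 × €89.62 = €11,103,918.00.
Subtracting fixed costs: EBIT = €11,103,918.00 − €6,846,700 = €4,257,218.00.
Interest = €1,829,600.00, so EBIT − I = €2,427,618.00.
Degree of combined leverage = contribution ÷ (EBIT − I) = €11,103,918.00 ÷ €2,427,618.00 = 4.5740.
EPS therefore changes by 4.5740 × (-20.6%) = -94.2%.

-94.2%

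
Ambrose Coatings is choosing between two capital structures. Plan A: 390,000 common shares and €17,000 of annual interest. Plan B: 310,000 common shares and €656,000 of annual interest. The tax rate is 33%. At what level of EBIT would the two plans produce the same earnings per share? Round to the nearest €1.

At indifference, (EBIT − 17,000)(1 − t)/390,000 = (EBIT − 656,000)(1 − t)/310,000.
The (1 − t) factor cancels: (EBIT − 17,000) × 310,000 = (EBIT − 656,000) × 390,000.
Solving, EBIT = (656,000·390,000 − 17,000·310,000) / (390,000 − 310,000) = 250,570,000,000 / 80,000 = 3,132,125.00.

€3,132,125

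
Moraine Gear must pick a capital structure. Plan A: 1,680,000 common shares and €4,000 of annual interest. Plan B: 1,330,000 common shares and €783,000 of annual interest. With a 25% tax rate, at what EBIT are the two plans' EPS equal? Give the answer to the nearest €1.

€3,743,200

Set EPS_A = EPS_B: (EBIT − €4,000)(1 − 0.25) ÷ 1,680,000 = (EBIT − €783,000)(1 − 0.25) ÷ 1,330,000.
Cancelling (1 − t) and cross-multiplying: 1,330,000·(EBIT − 4,000) = 1,680,000·(EBIT − 783,000).
EBIT × (1,680,000 − 1,330,000) = 783,000 × 1,680,000 − 4,000 × 1,330,000 = 1,310,120,000,000, so EBIT = 1,310,120,000,000 ÷ 350,000 = 3,743,200.00.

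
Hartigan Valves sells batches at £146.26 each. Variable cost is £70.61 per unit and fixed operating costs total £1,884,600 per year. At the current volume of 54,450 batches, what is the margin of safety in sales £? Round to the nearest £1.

Contribution margin per unit = £146.26 − £70.61 = £75.65. Break-even units = £1,884,600 ÷ £75.65 = 24,912.10; break-even revenue = 24,912.10 × £146.26 = £3,643,643.04.
Current sales = 54,450 × £146.26 = £7,963,857.00.
Margin of safety = £7,963,857.00 − £3,643,643.04 = £4,320,214.

£4,320,214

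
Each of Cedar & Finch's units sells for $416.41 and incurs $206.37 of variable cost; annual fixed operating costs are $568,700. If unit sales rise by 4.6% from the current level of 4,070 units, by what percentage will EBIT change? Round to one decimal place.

+13.7%

Contribution at this volume is 4,070 × $210.04 = $854,862.80.
EBIT = $854,862.80 − $568,700 = $286,162.80.
So DOL = total CM / EBIT = $854,862.80 / $286,162.80 = 2.9873.
%ΔEBIT = DOL × %ΔSales = 2.9873 × +4.6% = +13.7%.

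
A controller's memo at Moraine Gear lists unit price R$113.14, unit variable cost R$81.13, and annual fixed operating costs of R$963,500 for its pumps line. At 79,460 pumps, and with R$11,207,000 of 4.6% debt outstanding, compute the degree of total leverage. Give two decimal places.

Total contribution margin = 79,460 × R$32.01 = R$2,543,514.60.
EBIT = R$2,543,514.60 − R$963,500 = R$1,580,014.60. Interest = R$515,522.00.
DOL = R$2,543,514.60 ÷ R$1,580,014.60 = 1.6098; DFL = R$1,580,014.60 ÷ R$1,064,492.60 = 1.4843.
Combined leverage = 1.6098 × 1.4843 = 2.3894.

2.39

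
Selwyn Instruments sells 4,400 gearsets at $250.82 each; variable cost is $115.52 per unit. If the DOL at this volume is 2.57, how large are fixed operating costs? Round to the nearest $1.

$363,678

Contribution at this volume is 4,400 × $135.30 = $595,320.00.
Since DOL = CM ÷ EBIT, EBIT = $595,320.00 ÷ 2.57 = $231,642.02.
Fixed costs = CM − EBIT = $595,320.00 − $231,642.02 = $363,678.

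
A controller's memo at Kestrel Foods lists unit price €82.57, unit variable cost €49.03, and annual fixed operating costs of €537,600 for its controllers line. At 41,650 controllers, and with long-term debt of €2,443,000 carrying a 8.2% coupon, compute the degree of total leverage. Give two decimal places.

2.12

Contribution at this volume is 41,650 × €33.54 = €1,396,941.00.
Subtracting fixed costs: EBIT = €1,396,941.00 − €537,600 = €859,341.00. Interest = €200,326.00, so EBIT − I = €659,015.00.
Degree of total leverage = total CM / (EBIT − interest) = €1,396,941.00 / €659,015.00 = 2.1197.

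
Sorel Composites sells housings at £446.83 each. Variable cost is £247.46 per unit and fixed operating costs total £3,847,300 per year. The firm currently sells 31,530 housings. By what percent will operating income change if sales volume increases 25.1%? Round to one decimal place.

+64.7%

Contribution at this volume is 31,530 × £199.37 = £6,286,136.10.
EBIT = £6,286,136.10 − £3,847,300 = £2,438,836.10.
So DOL = total CM / EBIT = £6,286,136.10 / £2,438,836.10 = 2.5775.
%ΔEBIT = DOL × %ΔSales = 2.5775 × +25.1% = +64.7%.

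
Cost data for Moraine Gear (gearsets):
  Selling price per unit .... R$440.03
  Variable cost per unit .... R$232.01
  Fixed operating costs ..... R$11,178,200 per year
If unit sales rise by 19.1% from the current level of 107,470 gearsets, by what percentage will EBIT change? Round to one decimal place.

Total contribution margin = 107,470 × R$208.02 = R$22,355,909.40.
Operating income = contribution − fixed costs = R$22,355,909.40 − R$11,178,200 = R$11,177,709.40.
Degree of operating leverage = R$22,355,909.40 / R$11,177,709.40 = 2.0000.
Operating income changes by 2.0000 × +19.1% = +38.2%.

+38.2%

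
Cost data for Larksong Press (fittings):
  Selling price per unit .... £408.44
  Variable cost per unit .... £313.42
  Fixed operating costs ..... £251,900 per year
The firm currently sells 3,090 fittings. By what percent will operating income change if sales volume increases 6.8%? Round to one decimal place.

+47.9%

Total contribution margin = 3,090 × £95.02 = £293,611.80.
Subtracting fixed costs: EBIT = £293,611.80 − £251,900 = £41,711.80.
DOL = contribution ÷ EBIT = £293,611.80 ÷ £41,711.80 = 7.0391.
Operating income changes by 7.0391 × +6.8% = +47.9%.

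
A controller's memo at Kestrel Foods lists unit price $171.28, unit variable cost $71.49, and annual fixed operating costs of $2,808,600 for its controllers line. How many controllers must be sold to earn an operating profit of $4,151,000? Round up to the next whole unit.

69,743 controllers

Unit CM = price − variable cost = $171.28 − $71.49 = $99.79.
Need Q such that Q × $99.79 − $2,808,600 = $4,151,000, i.e. Q = $6,959,600 / $99.79 = 69,742.46 → 69,743.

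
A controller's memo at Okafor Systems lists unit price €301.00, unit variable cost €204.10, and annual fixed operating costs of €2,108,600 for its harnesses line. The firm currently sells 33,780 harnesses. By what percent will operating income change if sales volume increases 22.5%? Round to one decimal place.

+63.2%

Total contribution margin = 33,780 × €96.90 = €3,273,282.00.
Subtracting fixed costs: EBIT = €3,273,282.00 − €2,108,600 = €1,164,682.00.
Degree of operating leverage = €3,273,282.00 / €1,164,682.00 = 2.8105.
So EBIT moves 2.8105 × (+22.5%) = +63.2%.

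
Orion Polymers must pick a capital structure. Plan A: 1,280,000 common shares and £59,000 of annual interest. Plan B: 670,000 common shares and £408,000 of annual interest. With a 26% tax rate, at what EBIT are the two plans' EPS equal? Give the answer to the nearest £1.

£791,328

At indifference, (EBIT − 59,000)(1 − t)/1,280,000 = (EBIT − 408,000)(1 − t)/670,000.
Cancelling (1 − t) and cross-multiplying: 670,000·(EBIT − 59,000) = 1,280,000·(EBIT − 408,000).
EBIT × (1,280,000 − 670,000) = 408,000 × 1,280,000 − 59,000 × 670,000 = 482,710,000,000, so EBIT = 482,710,000,000 ÷ 610,000 = 791,327.87.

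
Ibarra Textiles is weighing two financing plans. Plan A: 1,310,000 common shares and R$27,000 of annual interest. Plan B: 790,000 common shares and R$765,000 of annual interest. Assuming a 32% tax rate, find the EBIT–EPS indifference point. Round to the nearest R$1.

R$1,886,192

At indifference, (EBIT − 27,000)(1 − t)/1,310,000 = (EBIT − 765,000)(1 − t)/790,000.
The (1 − t) factor cancels: (EBIT − 27,000) × 790,000 = (EBIT − 765,000) × 1,310,000.
EBIT × (1,310,000 − 790,000) = 765,000 × 1,310,000 − 27,000 × 790,000 = 980,820,000,000, so EBIT = 980,820,000,000 ÷ 520,000 = 1,886,192.31.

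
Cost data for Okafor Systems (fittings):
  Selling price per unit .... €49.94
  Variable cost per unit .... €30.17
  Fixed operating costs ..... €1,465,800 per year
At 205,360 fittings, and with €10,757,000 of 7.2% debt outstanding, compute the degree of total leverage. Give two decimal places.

At 205,360 units, contribution = 205,360 × €19.77 = €4,059,967.20.
EBIT = €4,059,967.20 − €1,465,800 = €2,594,167.20. Interest = €774,504.00.
DOL = €4,059,967.20 ÷ €2,594,167.20 = 1.5650; DFL = €2,594,167.20 ÷ €1,819,663.20 = 1.4256.
DCL = DOL × DFL = 1.5650 × 1.4256 = 2.2311.

2.23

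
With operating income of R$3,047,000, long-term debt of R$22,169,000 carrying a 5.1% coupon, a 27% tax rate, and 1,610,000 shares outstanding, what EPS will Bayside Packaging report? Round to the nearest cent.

R$0.87

Interest = R$1,130,619.00, so EBT = R$3,047,000 − R$1,130,619.00 = R$1,916,381.00.
After tax at 27%: net income = R$1,916,381.00 × 0.73 = R$1,398,958.13.
EPS = R$1,398,958.13 ÷ 1,610,000 = R$0.87.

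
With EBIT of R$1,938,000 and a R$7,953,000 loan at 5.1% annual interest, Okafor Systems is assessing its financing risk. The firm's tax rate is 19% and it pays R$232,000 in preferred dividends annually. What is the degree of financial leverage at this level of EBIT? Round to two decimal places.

Interest = R$405,603.00.
Pre-tax preferred-dividend burden = R$232,000 ÷ (1 − 0.19) = R$286,419.75.
DFL = EBIT ÷ [EBIT − I − D_p/(1−t)] = R$1,938,000 ÷ [R$1,938,000 − R$405,603.00 − R$286,419.75] = R$1,938,000 ÷ R$1,245,977.25 = 1.5554.

1.56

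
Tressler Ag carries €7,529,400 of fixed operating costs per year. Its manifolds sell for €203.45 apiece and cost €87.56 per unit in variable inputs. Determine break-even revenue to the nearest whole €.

Contribution margin per unit = €203.45 − €87.56 = €115.89, a CM ratio of €115.89 ÷ €203.45 = 0.5696.
Break-even revenue = fixed costs × price ÷ CM = €7,529,400 × €203.45 ÷ €115.89 = €13,218,193.

€13,218,193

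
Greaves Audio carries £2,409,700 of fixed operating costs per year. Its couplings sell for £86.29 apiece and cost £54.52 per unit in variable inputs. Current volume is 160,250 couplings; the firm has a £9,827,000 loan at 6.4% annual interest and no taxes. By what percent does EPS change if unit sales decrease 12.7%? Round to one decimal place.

Contribution at this volume is 160,250 × £31.77 = £5,091,142.50.
Subtracting fixed costs: EBIT = £5,091,142.50 − £2,409,700 = £2,681,442.50.
Interest = £628,928.00, so EBIT − I = £2,052,514.50.
DCL = total CM / (EBIT − I) = £5,091,142.50 / £2,052,514.50 = 2.4804.
%ΔEPS = DCL × %ΔSales = 2.4804 × -12.7% = -31.5%.

-31.5%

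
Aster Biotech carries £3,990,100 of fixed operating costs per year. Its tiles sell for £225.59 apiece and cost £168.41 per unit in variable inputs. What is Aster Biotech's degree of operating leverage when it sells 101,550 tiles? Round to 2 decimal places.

3.20

Total contribution margin = 101,550 × £57.18 = £5,806,629.00.
Operating income = contribution − fixed costs = £5,806,629.00 − £3,990,100 = £1,816,529.00.
DOL = contribution ÷ EBIT = £5,806,629.00 ÷ £1,816,529.00 = 3.1966.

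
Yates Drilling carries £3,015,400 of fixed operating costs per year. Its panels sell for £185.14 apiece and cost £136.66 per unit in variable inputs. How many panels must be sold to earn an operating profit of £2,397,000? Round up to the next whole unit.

111,642 panels

Unit CM = price − variable cost = £185.14 − £136.66 = £48.48.
Need Q such that Q × £48.48 − £3,015,400 = £2,397,000, i.e. Q = £5,412,400 / £48.48 = 111,641.91 → 111,642.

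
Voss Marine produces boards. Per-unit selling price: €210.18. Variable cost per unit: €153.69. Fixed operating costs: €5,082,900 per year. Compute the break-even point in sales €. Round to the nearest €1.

€18,911,735

CM per unit = €210.18 − €153.69 = €56.49; CM ratio = €56.49 / €210.18 = 0.2688.
Break-even sales = FC ÷ CM ratio = €5,082,900 × €210.18 / €56.49 = €18,911,735.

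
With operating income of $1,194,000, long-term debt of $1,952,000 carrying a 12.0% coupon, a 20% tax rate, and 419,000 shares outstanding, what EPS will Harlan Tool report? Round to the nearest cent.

Interest = $234,240.00, so EBT = $1,194,000 − $234,240.00 = $959,760.00.
Net income = $959,760.00 × (1 − 0.20) = $767,808.00.
Per share: $767,808.00 / 419,000 shares = $1.83.

$1.83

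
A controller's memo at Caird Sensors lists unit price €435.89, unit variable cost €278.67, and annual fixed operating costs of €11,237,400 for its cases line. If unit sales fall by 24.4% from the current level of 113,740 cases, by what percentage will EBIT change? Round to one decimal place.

Total contribution margin = 113,740 × €157.22 = €17,882,202.80.
EBIT = €17,882,202.80 − €11,237,400 = €6,644,802.80.
So DOL = total CM / EBIT = €17,882,202.80 / €6,644,802.80 = 2.6912.
%ΔEBIT = DOL × %ΔSales = 2.6912 × -24.4% = -65.7%.

-65.7%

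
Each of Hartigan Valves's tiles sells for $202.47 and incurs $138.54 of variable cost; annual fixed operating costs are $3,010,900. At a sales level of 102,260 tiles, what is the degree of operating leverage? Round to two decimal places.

Contribution at this volume is 102,260 × $63.93 = $6,537,481.80.
Subtracting fixed costs: EBIT = $6,537,481.80 − $3,010,900 = $3,526,581.80.
DOL = contribution ÷ EBIT = $6,537,481.80 ÷ $3,526,581.80 = 1.8538.

1.85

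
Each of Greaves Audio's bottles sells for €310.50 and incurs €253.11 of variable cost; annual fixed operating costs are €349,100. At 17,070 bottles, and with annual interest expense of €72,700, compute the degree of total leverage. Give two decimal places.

At 17,070 units, contribution = 17,070 × €57.39 = €979,647.30.
Operating income = contribution − fixed costs = €979,647.30 − €349,100 = €630,547.30. Interest = €72,700.00, so EBIT − I = €557,847.30.
Degree of total leverage = total CM / (EBIT − interest) = €979,647.30 / €557,847.30 = 1.7561.

1.76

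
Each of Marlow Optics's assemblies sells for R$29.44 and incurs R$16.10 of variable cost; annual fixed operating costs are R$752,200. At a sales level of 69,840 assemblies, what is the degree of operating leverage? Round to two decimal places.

5.19

Contribution at this volume is 69,840 × R$13.34 = R$931,665.60.
Operating income = contribution − fixed costs = R$931,665.60 − R$752,200 = R$179,465.60.
So DOL = total CM / EBIT = R$931,665.60 / R$179,465.60 = 5.1913.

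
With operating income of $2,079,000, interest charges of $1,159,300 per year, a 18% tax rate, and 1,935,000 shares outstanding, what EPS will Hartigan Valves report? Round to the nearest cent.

Pre-tax income = $2,079,000 − $1,159,300.00 = $919,700.00.
Net income = $919,700.00 × (1 − 0.18) = $754,154.00.
EPS = $754,154.00 ÷ 1,935,000 = $0.39.

$0.39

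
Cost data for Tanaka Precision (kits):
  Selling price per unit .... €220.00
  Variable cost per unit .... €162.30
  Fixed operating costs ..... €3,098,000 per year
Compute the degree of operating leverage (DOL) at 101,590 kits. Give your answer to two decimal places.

2.12

At 101,590 units, contribution = 101,590 × €57.70 = €5,861,743.00.
Operating income = contribution − fixed costs = €5,861,743.00 − €3,098,000 = €2,763,743.00.
DOL = contribution ÷ EBIT = €5,861,743.00 ÷ €2,763,743.00 = 2.1209.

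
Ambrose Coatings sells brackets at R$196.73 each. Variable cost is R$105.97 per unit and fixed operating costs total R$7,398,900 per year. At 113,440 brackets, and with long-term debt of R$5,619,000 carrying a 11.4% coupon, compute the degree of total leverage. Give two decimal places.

4.56

Contribution at this volume is 113,440 × R$90.76 = R$10,295,814.40.
EBIT = R$10,295,814.40 − R$7,398,900 = R$2,896,914.40. Interest = R$640,566.00.
DOL = R$10,295,814.40 ÷ R$2,896,914.40 = 3.5541; DFL = R$2,896,914.40 ÷ R$2,256,348.40 = 1.2839.
Combined leverage = 3.5541 × 1.2839 = 4.5631.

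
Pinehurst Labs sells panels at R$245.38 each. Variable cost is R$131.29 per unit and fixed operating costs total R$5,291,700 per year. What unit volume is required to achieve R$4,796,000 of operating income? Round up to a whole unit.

88,419 panels

Unit CM = price − variable cost = R$245.38 − R$131.29 = R$114.09.
Units = (FC + target) / CM = (R$5,291,700 + R$4,796,000) / R$114.09 = 88,418.79, so 88,419 panels.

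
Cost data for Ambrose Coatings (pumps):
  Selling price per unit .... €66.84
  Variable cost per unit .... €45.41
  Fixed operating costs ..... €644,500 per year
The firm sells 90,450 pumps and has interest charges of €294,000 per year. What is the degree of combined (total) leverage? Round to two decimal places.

1.94

Total contribution margin = 90,450 × €21.43 = €1,938,343.50.
Operating income = contribution − fixed costs = €1,938,343.50 − €644,500 = €1,293,843.50. Interest = €294,000.00.
DOL = €1,938,343.50 ÷ €1,293,843.50 = 1.4981; DFL = €1,293,843.50 ÷ €999,843.50 = 1.2940.
Combined leverage = 1.4981 × 1.2940 = 1.9385.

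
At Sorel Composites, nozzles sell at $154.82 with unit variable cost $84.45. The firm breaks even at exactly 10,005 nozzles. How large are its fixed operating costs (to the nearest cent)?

$704,051.85

Each unit contributes $154.82 − $84.45 = $70.37.
Fixed costs = break-even units × CM = 10,005 × $70.37 = $704,051.85.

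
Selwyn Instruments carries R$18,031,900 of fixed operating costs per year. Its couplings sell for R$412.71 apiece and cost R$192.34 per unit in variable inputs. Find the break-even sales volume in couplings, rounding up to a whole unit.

81,826 couplings

Contribution margin per unit = R$412.71 − R$192.34 = R$220.37.
Break-even Q = R$18,031,900 / R$220.37 = 81,825.57 → 81,826 couplings.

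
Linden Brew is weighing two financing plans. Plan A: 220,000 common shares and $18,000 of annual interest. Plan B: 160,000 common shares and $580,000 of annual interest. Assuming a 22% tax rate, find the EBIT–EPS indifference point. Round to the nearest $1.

Set EPS_A = EPS_B: (EBIT − $18,000)(1 − 0.22) ÷ 220,000 = (EBIT − $580,000)(1 − 0.22) ÷ 160,000.
Cancelling (1 − t) and cross-multiplying: 160,000·(EBIT − 18,000) = 220,000·(EBIT − 580,000).
EBIT × (220,000 − 160,000) = 580,000 × 220,000 − 18,000 × 160,000 = 124,720,000,000, so EBIT = 124,720,000,000 ÷ 60,000 = 2,078,666.67.

$2,078,667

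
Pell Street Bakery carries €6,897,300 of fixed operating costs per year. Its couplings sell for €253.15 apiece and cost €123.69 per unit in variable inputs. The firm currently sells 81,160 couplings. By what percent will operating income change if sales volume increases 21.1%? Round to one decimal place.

At 81,160 units, contribution = 81,160 × €129.46 = €10,506,973.60.
Operating income = contribution − fixed costs = €10,506,973.60 − €6,897,300 = €3,609,673.60.
DOL = contribution ÷ EBIT = €10,506,973.60 ÷ €3,609,673.60 = 2.9108.
Operating income changes by 2.9108 × +21.1% = +61.4%.

+61.4%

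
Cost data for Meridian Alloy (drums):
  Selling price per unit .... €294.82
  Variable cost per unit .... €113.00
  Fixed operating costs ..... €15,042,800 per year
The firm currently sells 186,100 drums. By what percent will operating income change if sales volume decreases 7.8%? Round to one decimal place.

At 186,100 units, contribution = 186,100 × €181.82 = €33,836,702.00.
EBIT = €33,836,702.00 − €15,042,800 = €18,793,902.00.
DOL = contribution ÷ EBIT = €33,836,702.00 ÷ €18,793,902.00 = 1.8004.
Operating income changes by 1.8004 × -7.8% = -14.0%.

-14.0%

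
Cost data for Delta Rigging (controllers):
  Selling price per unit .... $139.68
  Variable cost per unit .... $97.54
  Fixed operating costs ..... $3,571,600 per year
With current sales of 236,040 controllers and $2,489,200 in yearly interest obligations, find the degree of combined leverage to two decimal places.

2.56

Contribution at this volume is 236,040 × $42.14 = $9,946,725.60.
Operating income = contribution − fixed costs = $9,946,725.60 − $3,571,600 = $6,375,125.60. Interest = $2,489,200.00, so EBIT − I = $3,885,925.60.
Degree of total leverage = total CM / (EBIT − interest) = $9,946,725.60 / $3,885,925.60 = 2.5597.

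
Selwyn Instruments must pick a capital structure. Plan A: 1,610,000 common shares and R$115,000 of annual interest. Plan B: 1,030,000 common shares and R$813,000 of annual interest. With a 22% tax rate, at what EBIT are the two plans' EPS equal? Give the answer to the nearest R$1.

R$2,052,552

Set EPS_A = EPS_B: (EBIT − R$115,000)(1 − 0.22) ÷ 1,610,000 = (EBIT − R$813,000)(1 − 0.22) ÷ 1,030,000.
Cancelling (1 − t) and cross-multiplying: 1,030,000·(EBIT − 115,000) = 1,610,000·(EBIT − 813,000).
EBIT × (1,610,000 − 1,030,000) = 813,000 × 1,610,000 − 115,000 × 1,030,000 = 1,190,480,000,000, so EBIT = 1,190,480,000,000 ÷ 580,000 = 2,052,551.72.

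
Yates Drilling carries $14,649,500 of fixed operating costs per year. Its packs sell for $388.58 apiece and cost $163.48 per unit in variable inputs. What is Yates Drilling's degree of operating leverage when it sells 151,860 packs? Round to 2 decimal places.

Contribution at this volume is 151,860 × $225.10 = $34,183,686.00.
EBIT = $34,183,686.00 − $14,649,500 = $19,534,186.00.
Degree of operating leverage = $34,183,686.00 / $19,534,186.00 = 1.7499.

1.75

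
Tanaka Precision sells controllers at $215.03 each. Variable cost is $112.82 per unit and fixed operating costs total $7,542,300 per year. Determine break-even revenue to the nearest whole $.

$15,867,535

Contribution margin per unit = $215.03 − $112.82 = $102.21, a CM ratio of $102.21 ÷ $215.03 = 0.4753.
Break-even sales = FC ÷ CM ratio = $7,542,300 × $215.03 / $102.21 = $15,867,535.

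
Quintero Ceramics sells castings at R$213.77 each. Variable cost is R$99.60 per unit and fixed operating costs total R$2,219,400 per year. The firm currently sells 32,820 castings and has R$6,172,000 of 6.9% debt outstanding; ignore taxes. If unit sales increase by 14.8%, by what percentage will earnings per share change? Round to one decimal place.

Total contribution margin = 32,820 × R$114.17 = R$3,747,059.40.
Subtracting fixed costs: EBIT = R$3,747,059.40 − R$2,219,400 = R$1,527,659.40.
After interest of R$425,868.00, pre-tax earnings = R$1,101,791.40.
Degree of combined leverage = contribution ÷ (EBIT − I) = R$3,747,059.40 ÷ R$1,101,791.40 = 3.4009.
%ΔEPS = DCL × %ΔSales = 3.4009 × +14.8% = +50.3%.

+50.3%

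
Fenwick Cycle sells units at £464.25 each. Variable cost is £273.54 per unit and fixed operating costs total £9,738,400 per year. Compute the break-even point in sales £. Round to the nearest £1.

Contribution margin per unit = £464.25 − £273.54 = £190.71, a CM ratio of £190.71 ÷ £464.25 = 0.4108.
Break-even revenue = fixed costs × price ÷ CM = £9,738,400 × £464.25 ÷ £190.71 = £23,706,424.

£23,706,424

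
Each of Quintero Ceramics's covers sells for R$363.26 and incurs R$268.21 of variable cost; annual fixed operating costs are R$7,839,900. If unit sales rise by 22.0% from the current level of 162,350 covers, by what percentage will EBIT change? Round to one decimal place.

At 162,350 units, contribution = 162,350 × R$95.05 = R$15,431,367.50.
EBIT = R$15,431,367.50 − R$7,839,900 = R$7,591,467.50.
DOL = contribution ÷ EBIT = R$15,431,367.50 ÷ R$7,591,467.50 = 2.0327.
Operating income changes by 2.0327 × +22.0% = +44.7%.

+44.7%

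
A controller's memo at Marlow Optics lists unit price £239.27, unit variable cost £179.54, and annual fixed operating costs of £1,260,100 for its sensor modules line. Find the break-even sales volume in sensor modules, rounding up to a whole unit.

Each unit contributes £239.27 − £179.54 = £59.73.
Break-even Q = £1,260,100 / £59.73 = 21,096.60 → 21,097 sensor modules.

21,097 sensor modules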